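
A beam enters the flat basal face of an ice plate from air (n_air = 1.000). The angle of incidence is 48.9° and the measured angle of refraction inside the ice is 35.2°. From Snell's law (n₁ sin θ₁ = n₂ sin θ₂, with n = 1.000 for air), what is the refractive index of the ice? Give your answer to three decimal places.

n = sin θ_i / sin θ_r = sin 48.9° / sin 35.2° = 0.7536 / 0.5764 = 1.3073.

1.307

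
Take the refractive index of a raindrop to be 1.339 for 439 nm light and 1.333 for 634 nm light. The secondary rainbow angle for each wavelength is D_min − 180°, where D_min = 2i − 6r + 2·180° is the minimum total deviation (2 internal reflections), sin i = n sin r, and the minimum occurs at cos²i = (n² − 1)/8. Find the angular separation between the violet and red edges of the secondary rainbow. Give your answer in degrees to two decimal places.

1.56°

At 439 nm (n = 1.339): cos²i = 0.09912 → i = 71.650°, r = 45.141°, D_min = 232.451°, rainbow angle = 52.451°.
At 634 nm (n = 1.333): cos²i = 0.09711 → i = 71.843°, r = 45.466°, D_min = 230.891°, rainbow angle = 50.891°.
Angular width = |52.451° − 50.891°| = 1.560°.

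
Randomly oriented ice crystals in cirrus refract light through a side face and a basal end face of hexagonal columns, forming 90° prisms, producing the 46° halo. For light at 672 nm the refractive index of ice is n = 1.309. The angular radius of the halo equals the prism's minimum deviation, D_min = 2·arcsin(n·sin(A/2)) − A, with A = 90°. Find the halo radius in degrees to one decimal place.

n·sin(A/2) = 1.309 × sin 45° = 1.309 × 0.7071 = 0.9256.
D_min = 2·arcsin(0.9256) − 90° = 2 × 67.759° − 90° = 45.519°.

45.5°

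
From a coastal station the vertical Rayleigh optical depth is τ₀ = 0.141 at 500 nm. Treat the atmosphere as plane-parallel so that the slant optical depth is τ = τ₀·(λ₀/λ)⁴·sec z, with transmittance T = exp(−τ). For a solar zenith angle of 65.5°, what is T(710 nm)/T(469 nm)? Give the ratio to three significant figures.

Airmass: sec 65.5° = 2.4114.
τ(710 nm) = 0.141 × (500/710)⁴ × 2.4114 = 0.141 × 0.2459 × 2.4114 = 0.0836.
τ(469 nm) = 0.141 × (500/469)⁴ × 2.4114 = 0.141 × 1.2918 × 2.4114 = 0.4392.
T(710)/T(469) = exp(τ_B − τ_A) = exp(0.3556) = 1.4270.

1.43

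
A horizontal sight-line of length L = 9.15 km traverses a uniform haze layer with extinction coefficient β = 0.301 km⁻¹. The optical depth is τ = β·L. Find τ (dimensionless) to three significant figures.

2.75

τ = β·L = 0.301 × 9.15 = 2.7542.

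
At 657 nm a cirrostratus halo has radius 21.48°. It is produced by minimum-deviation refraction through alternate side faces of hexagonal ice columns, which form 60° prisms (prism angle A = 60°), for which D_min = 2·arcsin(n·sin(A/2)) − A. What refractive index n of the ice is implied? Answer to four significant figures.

1.305

Rearranging: n = sin((D_min + A)/2) / sin(A/2).
(D_min + A)/2 = (21.48° + 60°)/2 = 40.740°.
n = sin 40.740° / sin 30° = 0.6526 / 0.5000 = 1.3053.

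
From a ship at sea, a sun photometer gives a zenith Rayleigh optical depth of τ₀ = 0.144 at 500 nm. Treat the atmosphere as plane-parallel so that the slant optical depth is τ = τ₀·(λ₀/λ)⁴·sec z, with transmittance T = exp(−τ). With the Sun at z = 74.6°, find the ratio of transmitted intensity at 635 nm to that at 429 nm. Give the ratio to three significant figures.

2.21

Airmass: sec 74.6° = 3.7657.
τ(635 nm) = 0.144 × (500/635)⁴ × 3.7657 = 0.144 × 0.3844 × 3.7657 = 0.2084.
τ(429 nm) = 0.144 × (500/429)⁴ × 3.7657 = 0.144 × 1.8452 × 3.7657 = 1.0006.
T(635)/T(429) = exp(τ_B − τ_A) = exp(0.7921) = 2.2081.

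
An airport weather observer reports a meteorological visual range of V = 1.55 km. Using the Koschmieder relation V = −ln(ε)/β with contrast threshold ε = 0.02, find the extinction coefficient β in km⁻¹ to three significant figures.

2.52 km⁻¹

β = −ln(0.02) / V = 3.912 / 1.55 = 2.5239 km⁻¹.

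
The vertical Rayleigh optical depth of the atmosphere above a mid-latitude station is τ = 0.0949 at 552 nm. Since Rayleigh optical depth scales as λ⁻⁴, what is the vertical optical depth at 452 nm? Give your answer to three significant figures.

0.211

τ(452 nm) = τ(552 nm) × (552/452)⁴ = 0.0949 × (1.2212)⁴ = 0.0949 × 2.2243 = 0.2111.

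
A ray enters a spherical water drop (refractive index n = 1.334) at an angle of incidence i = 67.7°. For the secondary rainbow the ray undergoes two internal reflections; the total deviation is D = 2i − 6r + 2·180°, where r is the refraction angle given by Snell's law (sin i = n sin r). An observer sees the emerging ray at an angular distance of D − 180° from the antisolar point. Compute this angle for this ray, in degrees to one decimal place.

51.9°

sin r = sin 67.7° / 1.334 = 0.9252/1.334 = 0.6936; r = 43.91°.
D = 2·67.7° − 6·43.91° + 2·180° = 135.40° − 263.48° + 360° = 231.92°.
Angle from antisolar point = D − 180° = 51.92°.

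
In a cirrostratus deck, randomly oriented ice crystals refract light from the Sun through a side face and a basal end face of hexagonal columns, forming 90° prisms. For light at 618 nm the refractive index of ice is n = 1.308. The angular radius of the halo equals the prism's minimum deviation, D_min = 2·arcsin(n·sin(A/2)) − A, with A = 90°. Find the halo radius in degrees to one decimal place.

n·sin(A/2) = 1.308 × sin 45° = 1.308 × 0.7071 = 0.9249.
D_min = 2·arcsin(0.9249) − 90° = 2 × 67.653° − 90° = 45.305°.

45.3°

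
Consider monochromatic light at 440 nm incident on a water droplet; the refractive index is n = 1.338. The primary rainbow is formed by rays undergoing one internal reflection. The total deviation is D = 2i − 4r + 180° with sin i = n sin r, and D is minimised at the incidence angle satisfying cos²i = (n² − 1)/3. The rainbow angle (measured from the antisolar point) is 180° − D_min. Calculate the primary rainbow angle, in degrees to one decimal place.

cos²i = (1.79024 − 1)/3 = 0.26341; i = arccos(0.51324) = 59.120°.
sin r = sin 59.120°/1.338 = 0.64144; r = 39.899°.
D_min = 2·59.120° − 4·39.899° + 180° = 138.643°.
Rainbow angle = 180° − D_min = 41.357°.

41.4°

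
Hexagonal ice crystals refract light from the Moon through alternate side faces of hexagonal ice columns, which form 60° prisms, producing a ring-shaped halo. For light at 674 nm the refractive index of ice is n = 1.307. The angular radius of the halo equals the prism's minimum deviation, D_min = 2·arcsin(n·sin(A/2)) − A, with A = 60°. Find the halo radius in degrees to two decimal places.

21.61°

n·sin(A/2) = 1.307 × sin 30° = 1.307 × 0.5000 = 0.6535.
D_min = 2·arcsin(0.6535) − 60° = 2 × 40.806° − 60° = 21.612°.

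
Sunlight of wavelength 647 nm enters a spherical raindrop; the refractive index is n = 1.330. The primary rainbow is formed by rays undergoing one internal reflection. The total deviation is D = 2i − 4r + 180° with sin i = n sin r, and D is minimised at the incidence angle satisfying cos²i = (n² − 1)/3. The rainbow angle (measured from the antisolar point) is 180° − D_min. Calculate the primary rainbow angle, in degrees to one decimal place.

42.5°

cos²i = (1.76890 − 1)/3 = 0.25630; i = arccos(0.50626) = 59.585°.
sin r = sin 59.585°/1.330 = 0.64841; r = 40.422°.
D_min = 2·59.585° − 4·40.422° + 180° = 137.484°.
Rainbow angle = 180° − D_min = 42.516°.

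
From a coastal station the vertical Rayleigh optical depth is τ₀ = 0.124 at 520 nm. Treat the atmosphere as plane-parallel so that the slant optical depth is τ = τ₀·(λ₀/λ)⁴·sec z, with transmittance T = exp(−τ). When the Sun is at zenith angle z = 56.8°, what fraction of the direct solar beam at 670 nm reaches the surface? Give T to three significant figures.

0.921

sec 56.8° = 1.8263.
τ = 0.124 × (520/670)⁴ × 1.8263 = 0.124 × 0.3628 × 1.8263 = 0.0822.
T = exp(−0.0822) = 0.9211.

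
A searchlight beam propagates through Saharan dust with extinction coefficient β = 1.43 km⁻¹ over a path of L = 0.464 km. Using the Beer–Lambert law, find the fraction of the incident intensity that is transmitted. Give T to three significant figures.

τ = β·L = 1.43 × 0.464 = 0.6635.
T = exp(−0.6635) = 0.5150.

0.515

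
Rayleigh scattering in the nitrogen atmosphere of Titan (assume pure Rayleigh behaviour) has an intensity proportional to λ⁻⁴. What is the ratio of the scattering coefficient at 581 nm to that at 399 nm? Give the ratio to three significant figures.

Rayleigh scattering ∝ λ⁻⁴, so the ratio of coefficients is the inverse fourth power of the wavelength ratio.
σ(581)/σ(399) = (399/581)⁴ = (0.6867)⁴ = 0.2224.

0.222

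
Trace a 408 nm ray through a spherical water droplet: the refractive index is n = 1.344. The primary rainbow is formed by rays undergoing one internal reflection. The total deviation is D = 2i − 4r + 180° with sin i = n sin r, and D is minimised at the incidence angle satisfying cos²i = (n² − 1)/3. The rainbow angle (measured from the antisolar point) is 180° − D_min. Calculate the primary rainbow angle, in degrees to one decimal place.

cos²i = (1.80634 − 1)/3 = 0.26878; i = arccos(0.51844) = 58.772°.
sin r = sin 58.772°/1.344 = 0.63625; r = 39.512°.
D_min = 2·58.772° − 4·39.512° + 180° = 139.495°.
Rainbow angle = 180° − D_min = 40.505°.

40.5°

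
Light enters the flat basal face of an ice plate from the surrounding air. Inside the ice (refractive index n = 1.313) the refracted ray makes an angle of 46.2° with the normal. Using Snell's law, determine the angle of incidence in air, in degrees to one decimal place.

Snell: sin θ_i = n · sin θ_r = 1.313 × sin 46.2° = 1.313 × 0.7218 = 0.9477.
θ_i = arcsin(0.9477) = 71.38°.

71.4°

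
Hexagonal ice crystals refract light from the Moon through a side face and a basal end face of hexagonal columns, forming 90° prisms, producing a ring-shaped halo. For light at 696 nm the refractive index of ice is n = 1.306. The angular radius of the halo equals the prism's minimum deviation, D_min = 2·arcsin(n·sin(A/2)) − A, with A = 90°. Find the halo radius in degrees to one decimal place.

n·sin(A/2) = 1.306 × sin 45° = 1.306 × 0.7071 = 0.9235.
D_min = 2·arcsin(0.9235) − 90° = 2 × 67.440° − 90° = 44.881°.

44.9°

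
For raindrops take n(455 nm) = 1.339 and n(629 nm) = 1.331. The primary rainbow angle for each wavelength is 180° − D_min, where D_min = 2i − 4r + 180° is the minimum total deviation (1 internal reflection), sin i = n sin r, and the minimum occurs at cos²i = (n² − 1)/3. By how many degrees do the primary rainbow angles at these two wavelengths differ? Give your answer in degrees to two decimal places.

1.16°

At 455 nm (n = 1.339): cos²i = 0.26431 → i = 59.062°, r = 39.834°, D_min = 138.786°, rainbow angle = 41.214°.
At 629 nm (n = 1.331): cos²i = 0.25719 → i = 59.527°, r = 40.356°, D_min = 137.630°, rainbow angle = 42.370°.
Angular width = |41.214° − 42.370°| = 1.156°.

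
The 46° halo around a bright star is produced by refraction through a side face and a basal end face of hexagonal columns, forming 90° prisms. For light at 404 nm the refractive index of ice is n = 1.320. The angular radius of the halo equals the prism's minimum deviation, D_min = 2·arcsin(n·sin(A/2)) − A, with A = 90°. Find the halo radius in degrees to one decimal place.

n·sin(A/2) = 1.320 × sin 45° = 1.320 × 0.7071 = 0.9334.
D_min = 2·arcsin(0.9334) − 90° = 2 × 68.968° − 90° = 47.936°.

47.9°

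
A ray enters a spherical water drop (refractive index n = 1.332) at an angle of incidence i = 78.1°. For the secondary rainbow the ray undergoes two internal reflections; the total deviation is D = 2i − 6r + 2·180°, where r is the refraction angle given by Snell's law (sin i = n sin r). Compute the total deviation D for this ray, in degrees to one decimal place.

sin r = sin 78.1° / 1.332 = 0.9785/1.332 = 0.7346; r = 47.27°.
D = 2·78.1° − 6·47.27° + 2·180° = 156.20° − 283.65° + 360° = 232.55°.

232.6°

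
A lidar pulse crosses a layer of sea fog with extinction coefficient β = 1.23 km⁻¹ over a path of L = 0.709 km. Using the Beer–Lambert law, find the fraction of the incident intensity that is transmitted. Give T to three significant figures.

0.418

τ = β·L = 1.23 × 0.709 = 0.8721.
T = exp(−0.8721) = 0.4181.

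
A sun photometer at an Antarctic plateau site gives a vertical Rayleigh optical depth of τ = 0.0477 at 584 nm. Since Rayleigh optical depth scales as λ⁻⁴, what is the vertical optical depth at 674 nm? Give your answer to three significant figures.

τ(674 nm) = τ(584 nm) × (584/674)⁴ = 0.0477 × (0.8665)⁴ = 0.0477 × 0.5637 = 0.0269.

0.0269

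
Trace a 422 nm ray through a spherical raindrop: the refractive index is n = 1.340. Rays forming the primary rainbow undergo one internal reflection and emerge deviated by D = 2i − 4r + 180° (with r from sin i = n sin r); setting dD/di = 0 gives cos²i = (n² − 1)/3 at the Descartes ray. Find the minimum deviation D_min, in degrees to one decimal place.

cos²i = (1.79560 − 1)/3 = 0.26520; i = arccos(0.51498) = 59.004°.
sin r = sin 59.004°/1.340 = 0.63971; r = 39.770°.
D_min = 2·59.004° − 4·39.770° + 180° = 138.929°.

138.9°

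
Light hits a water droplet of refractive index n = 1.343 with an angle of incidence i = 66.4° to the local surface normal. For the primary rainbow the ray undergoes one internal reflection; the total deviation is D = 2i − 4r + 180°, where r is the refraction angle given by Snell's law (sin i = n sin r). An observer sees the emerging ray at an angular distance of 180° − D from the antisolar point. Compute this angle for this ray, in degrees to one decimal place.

sin r = sin 66.4° / 1.343 = 0.9164/1.343 = 0.6823; r = 43.03°.
D = 2·66.4° − 4·43.03° + 180° = 132.80° − 172.10° + 180° = 140.70°.
Angle from antisolar point = 180° − D = 39.30°.

39.3°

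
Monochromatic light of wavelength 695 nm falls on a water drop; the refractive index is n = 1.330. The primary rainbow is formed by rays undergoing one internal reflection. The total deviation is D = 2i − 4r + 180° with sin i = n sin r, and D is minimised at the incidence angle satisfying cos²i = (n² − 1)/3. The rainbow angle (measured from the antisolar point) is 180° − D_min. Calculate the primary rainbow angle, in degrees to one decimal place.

cos²i = (1.76890 − 1)/3 = 0.25630; i = arccos(0.50626) = 59.585°.
sin r = sin 59.585°/1.330 = 0.64841; r = 40.422°.
D_min = 2·59.585° − 4·40.422° + 180° = 137.484°.
Rainbow angle = 180° − D_min = 42.516°.

42.5°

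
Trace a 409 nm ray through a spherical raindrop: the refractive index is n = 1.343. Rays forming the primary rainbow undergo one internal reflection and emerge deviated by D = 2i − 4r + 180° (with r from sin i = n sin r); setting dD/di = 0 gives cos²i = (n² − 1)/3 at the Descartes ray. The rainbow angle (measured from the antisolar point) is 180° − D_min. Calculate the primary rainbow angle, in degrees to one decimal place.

cos²i = (1.80365 − 1)/3 = 0.26788; i = arccos(0.51757) = 58.830°.
sin r = sin 58.830°/1.343 = 0.63711; r = 39.577°.
D_min = 2·58.830° − 4·39.577° + 180° = 139.354°.
Rainbow angle = 180° − D_min = 40.646°.

40.6°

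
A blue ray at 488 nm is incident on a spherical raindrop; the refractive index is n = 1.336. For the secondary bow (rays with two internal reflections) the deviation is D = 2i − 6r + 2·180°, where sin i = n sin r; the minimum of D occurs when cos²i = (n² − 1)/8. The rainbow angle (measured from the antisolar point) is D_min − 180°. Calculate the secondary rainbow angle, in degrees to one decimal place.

cos²i = (1.78490 − 1)/8 = 0.09811; i = arccos(0.31323) = 71.746°.
sin r = sin 71.746°/1.336 = 0.71084; r = 45.303°.
D_min = 2·71.746° − 6·45.303° + 360° = 231.674°.
Rainbow angle = D_min − 180° = 51.674°.

51.7°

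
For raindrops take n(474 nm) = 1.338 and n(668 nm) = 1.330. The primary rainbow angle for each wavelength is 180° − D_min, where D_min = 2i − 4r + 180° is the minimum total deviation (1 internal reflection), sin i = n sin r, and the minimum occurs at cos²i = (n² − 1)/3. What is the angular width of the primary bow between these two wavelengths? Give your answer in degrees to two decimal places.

At 474 nm (n = 1.338): cos²i = 0.26341 → i = 59.120°, r = 39.899°, D_min = 138.643°, rainbow angle = 41.357°.
At 668 nm (n = 1.330): cos²i = 0.25630 → i = 59.585°, r = 40.422°, D_min = 137.484°, rainbow angle = 42.516°.
Angular width = |41.357° − 42.516°| = 1.160°.

1.16°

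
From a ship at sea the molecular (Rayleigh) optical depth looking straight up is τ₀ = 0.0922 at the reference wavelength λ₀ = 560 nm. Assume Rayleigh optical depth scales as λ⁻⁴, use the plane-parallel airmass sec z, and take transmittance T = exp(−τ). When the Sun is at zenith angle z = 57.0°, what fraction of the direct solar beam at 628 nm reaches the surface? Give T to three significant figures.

0.898

sec 57.0° = 1.8361.
τ = 0.0922 × (560/628)⁴ × 1.8361 = 0.0922 × 0.6323 × 1.8361 = 0.1070.
T = exp(−0.1070) = 0.8985.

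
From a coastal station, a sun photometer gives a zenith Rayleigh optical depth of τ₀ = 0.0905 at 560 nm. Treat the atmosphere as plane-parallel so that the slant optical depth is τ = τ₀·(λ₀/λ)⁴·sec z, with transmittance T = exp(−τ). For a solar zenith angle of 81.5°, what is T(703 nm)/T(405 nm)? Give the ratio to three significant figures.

Airmass: sec 81.5° = 6.7655.
τ(703 nm) = 0.0905 × (560/703)⁴ × 6.7655 = 0.0905 × 0.4027 × 6.7655 = 0.2465.
τ(405 nm) = 0.0905 × (560/405)⁴ × 6.7655 = 0.0905 × 3.6554 × 6.7655 = 2.2381.
T(703)/T(405) = exp(τ_B − τ_A) = exp(1.9916) = 7.3270.

7.33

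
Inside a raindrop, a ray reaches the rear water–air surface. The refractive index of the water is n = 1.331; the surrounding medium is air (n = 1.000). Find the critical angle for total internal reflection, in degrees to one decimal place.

48.7°

sin θ_c = n_air / n = 1.000 / 1.331 = 0.7513.
θ_c = arcsin(0.7513) = 48.70°.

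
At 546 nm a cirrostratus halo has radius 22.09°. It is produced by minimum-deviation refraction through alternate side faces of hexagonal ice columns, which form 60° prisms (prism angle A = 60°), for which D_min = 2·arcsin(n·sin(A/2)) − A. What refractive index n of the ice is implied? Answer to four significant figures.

1.313

Rearranging: n = sin((D_min + A)/2) / sin(A/2).
(D_min + A)/2 = (22.09° + 60°)/2 = 41.045°.
n = sin 41.045° / sin 30° = 0.6567 / 0.5000 = 1.3133.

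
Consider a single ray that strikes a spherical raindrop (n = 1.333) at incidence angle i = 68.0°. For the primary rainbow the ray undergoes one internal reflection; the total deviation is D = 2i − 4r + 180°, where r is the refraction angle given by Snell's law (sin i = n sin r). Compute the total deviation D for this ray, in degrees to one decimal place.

sin r = sin 68.0° / 1.333 = 0.9272/1.333 = 0.6956; r = 44.07°.
D = 2·68.0° − 4·44.07° + 180° = 136.00° − 176.29° + 180° = 139.71°.

139.7°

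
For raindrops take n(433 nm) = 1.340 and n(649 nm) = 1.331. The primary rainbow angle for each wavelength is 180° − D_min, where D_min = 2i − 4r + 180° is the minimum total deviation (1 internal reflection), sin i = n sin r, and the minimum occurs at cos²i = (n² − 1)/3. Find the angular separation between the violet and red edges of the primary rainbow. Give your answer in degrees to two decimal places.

At 433 nm (n = 1.340): cos²i = 0.26520 → i = 59.004°, r = 39.770°, D_min = 138.929°, rainbow angle = 41.071°.
At 649 nm (n = 1.331): cos²i = 0.25719 → i = 59.527°, r = 40.356°, D_min = 137.630°, rainbow angle = 42.370°.
Angular width = |41.071° − 42.370°| = 1.299°.

1.30°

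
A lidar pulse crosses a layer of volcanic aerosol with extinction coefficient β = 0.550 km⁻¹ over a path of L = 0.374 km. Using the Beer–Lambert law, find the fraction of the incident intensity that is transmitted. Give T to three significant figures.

τ = β·L = 0.550 × 0.374 = 0.2057.
T = exp(−0.2057) = 0.8141.

0.814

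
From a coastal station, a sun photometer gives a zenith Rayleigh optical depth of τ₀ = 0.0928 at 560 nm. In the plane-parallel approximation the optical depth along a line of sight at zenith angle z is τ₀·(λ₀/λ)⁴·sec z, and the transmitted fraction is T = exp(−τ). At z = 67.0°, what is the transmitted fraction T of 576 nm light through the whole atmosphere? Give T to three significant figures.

sec 67.0° = 2.5593.
τ = 0.0928 × (560/576)⁴ × 2.5593 = 0.0928 × 0.8934 × 2.5593 = 0.2122.
T = exp(−0.2122) = 0.8088.

0.809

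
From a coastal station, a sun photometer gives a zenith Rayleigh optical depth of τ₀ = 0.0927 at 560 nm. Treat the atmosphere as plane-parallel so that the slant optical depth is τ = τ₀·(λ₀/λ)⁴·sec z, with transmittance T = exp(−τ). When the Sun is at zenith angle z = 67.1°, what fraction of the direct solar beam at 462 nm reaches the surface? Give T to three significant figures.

0.598

sec 67.1° = 2.5699.
τ = 0.0927 × (560/462)⁴ × 2.5699 = 0.0927 × 2.1587 × 2.5699 = 0.5143.
T = exp(−0.5143) = 0.5979.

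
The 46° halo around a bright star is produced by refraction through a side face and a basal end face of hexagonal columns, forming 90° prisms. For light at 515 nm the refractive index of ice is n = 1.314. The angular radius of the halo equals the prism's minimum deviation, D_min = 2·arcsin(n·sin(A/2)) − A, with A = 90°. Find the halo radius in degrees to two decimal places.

n·sin(A/2) = 1.314 × sin 45° = 1.314 × 0.7071 = 0.9291.
D_min = 2·arcsin(0.9291) − 90° = 2 × 68.301° − 90° = 46.602°.

46.60°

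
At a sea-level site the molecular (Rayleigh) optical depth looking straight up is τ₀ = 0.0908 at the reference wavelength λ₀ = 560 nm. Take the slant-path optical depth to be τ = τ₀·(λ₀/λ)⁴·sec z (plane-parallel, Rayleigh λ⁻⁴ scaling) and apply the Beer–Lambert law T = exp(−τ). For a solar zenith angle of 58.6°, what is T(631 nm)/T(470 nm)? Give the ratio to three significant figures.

1.28

Airmass: sec 58.6° = 1.9194.
τ(631 nm) = 0.0908 × (560/631)⁴ × 1.9194 = 0.0908 × 0.6203 × 1.9194 = 0.1081.
τ(470 nm) = 0.0908 × (560/470)⁴ × 1.9194 = 0.0908 × 2.0154 × 1.9194 = 0.3512.
T(631)/T(470) = exp(τ_B − τ_A) = exp(0.2431) = 1.2752.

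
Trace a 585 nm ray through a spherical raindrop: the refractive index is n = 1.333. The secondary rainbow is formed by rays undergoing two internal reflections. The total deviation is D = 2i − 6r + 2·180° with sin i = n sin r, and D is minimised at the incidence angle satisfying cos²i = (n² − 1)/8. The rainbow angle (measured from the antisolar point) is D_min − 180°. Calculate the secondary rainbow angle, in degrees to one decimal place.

cos²i = (1.77689 − 1)/8 = 0.09711; i = arccos(0.31163) = 71.843°.
sin r = sin 71.843°/1.333 = 0.71283; r = 45.466°.
D_min = 2·71.843° − 6·45.466° + 360° = 230.891°.
Rainbow angle = D_min − 180° = 50.891°.

50.9°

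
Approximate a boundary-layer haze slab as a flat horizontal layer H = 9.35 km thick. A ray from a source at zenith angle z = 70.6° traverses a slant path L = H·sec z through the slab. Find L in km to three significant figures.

sec z = 1/cos 70.6° = 3.0106.
L = 9.35 × 3.0106 = 28.149 km.

28.1 km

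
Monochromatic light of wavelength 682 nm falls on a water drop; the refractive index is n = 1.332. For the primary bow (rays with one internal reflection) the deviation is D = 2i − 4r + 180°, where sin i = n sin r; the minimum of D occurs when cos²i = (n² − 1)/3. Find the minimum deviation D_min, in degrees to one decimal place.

137.8°

cos²i = (1.77422 − 1)/3 = 0.25807; i = arccos(0.50801) = 59.469°.
sin r = sin 59.469°/1.332 = 0.64666; r = 40.290°.
D_min = 2·59.469° − 4·40.290° + 180° = 137.776°.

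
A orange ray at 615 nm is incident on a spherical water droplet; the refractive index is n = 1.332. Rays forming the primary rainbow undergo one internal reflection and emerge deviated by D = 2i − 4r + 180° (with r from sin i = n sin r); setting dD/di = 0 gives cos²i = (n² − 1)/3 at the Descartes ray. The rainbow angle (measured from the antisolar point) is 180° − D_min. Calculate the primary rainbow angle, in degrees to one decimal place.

cos²i = (1.77422 − 1)/3 = 0.25807; i = arccos(0.50801) = 59.469°.
sin r = sin 59.469°/1.332 = 0.64666; r = 40.290°.
D_min = 2·59.469° − 4·40.290° + 180° = 137.776°.
Rainbow angle = 180° − D_min = 42.224°.

42.2°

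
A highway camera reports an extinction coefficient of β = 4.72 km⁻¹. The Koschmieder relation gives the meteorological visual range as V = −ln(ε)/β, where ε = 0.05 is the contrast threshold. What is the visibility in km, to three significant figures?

V = −ln(0.05) / 4.72 = 2.996 / 4.72 = 0.6347 km.

0.635 km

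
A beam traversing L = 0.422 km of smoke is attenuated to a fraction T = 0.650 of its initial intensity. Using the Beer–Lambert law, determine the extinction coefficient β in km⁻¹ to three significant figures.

1.02 km⁻¹

Beer–Lambert: T = exp(−βL) ⇒ β = −ln(T)/L = −ln(0.650)/0.422 = 0.4308/0.422 = 1.021 km⁻¹.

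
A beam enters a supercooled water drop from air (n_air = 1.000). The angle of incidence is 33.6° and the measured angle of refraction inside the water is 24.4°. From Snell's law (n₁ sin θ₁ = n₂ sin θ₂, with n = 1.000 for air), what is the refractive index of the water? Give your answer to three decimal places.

n = sin θ_i / sin θ_r = sin 33.6° / sin 24.4° = 0.5534 / 0.4131 = 1.3396.

1.340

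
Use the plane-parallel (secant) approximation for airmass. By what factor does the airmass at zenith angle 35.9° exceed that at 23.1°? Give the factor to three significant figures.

X(35.9°)/X(23.1°) = sec 35.9° / sec 23.1° = cos 23.1° / cos 35.9° = 0.9198/0.8100 = 1.1355.

1.14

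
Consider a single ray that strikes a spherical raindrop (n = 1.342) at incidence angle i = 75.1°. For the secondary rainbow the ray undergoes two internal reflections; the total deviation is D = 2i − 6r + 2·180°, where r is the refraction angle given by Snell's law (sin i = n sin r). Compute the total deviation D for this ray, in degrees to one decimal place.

sin r = sin 75.1° / 1.342 = 0.9664/1.342 = 0.7201; r = 46.06°.
D = 2·75.1° − 6·46.06° + 2·180° = 150.20° − 276.38° + 360° = 233.82°.

233.8°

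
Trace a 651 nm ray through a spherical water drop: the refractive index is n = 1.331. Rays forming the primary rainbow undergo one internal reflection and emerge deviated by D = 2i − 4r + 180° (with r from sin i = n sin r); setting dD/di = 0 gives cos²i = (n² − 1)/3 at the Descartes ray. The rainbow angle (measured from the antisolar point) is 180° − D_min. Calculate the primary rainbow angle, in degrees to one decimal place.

42.4°

cos²i = (1.77156 − 1)/3 = 0.25719; i = arccos(0.50714) = 59.527°.
sin r = sin 59.527°/1.331 = 0.64753; r = 40.356°.
D_min = 2·59.527° − 4·40.356° + 180° = 137.630°.
Rainbow angle = 180° − D_min = 42.370°.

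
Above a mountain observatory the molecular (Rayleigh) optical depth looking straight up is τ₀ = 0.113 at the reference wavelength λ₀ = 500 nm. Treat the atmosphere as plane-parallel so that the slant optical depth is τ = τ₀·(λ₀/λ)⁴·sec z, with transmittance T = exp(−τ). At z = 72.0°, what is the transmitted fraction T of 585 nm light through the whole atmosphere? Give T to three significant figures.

0.823

sec 72.0° = 3.2361.
τ = 0.113 × (500/585)⁴ × 3.2361 = 0.113 × 0.5337 × 3.2361 = 0.1951.
T = exp(−0.1951) = 0.8227.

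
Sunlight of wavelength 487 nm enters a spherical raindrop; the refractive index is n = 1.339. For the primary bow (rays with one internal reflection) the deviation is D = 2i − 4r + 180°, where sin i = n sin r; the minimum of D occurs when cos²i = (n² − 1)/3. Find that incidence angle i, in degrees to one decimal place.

59.1°

cos²i = (1.339² − 1)/3 = (1.79292 − 1)/3 = 0.26431.
cos i = 0.51411, so i = 59.062°.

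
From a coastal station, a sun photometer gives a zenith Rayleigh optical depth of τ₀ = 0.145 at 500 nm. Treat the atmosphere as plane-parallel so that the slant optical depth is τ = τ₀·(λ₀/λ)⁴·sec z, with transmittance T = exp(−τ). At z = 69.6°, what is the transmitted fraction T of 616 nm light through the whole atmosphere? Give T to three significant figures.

sec 69.6° = 2.8688.
τ = 0.145 × (500/616)⁴ × 2.8688 = 0.145 × 0.4341 × 2.8688 = 0.1806.
T = exp(−0.1806) = 0.8348.

0.835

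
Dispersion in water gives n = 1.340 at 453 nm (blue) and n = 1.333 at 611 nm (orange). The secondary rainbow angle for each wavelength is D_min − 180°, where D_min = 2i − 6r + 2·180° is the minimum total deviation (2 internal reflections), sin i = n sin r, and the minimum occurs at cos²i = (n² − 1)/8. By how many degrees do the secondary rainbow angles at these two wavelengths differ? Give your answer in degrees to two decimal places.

1.82°

At 453 nm (n = 1.340): cos²i = 0.09945 → i = 71.618°, r = 45.088°, D_min = 232.709°, rainbow angle = 52.709°.
At 611 nm (n = 1.333): cos²i = 0.09711 → i = 71.843°, r = 45.466°, D_min = 230.891°, rainbow angle = 50.891°.
Angular width = |52.709° − 50.891°| = 1.818°.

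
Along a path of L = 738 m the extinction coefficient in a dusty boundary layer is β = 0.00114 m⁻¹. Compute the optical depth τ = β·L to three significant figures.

τ = β·L = 0.00114 × 738 = 0.8413.

0.841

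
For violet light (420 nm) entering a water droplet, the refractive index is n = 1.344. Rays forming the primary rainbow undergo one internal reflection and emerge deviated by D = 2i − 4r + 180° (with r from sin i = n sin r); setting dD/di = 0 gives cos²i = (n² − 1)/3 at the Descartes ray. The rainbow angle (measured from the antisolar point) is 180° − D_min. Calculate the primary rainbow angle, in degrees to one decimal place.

cos²i = (1.80634 − 1)/3 = 0.26878; i = arccos(0.51844) = 58.772°.
sin r = sin 58.772°/1.344 = 0.63625; r = 39.512°.
D_min = 2·58.772° − 4·39.512° + 180° = 139.495°.
Rainbow angle = 180° − D_min = 40.505°.

40.5°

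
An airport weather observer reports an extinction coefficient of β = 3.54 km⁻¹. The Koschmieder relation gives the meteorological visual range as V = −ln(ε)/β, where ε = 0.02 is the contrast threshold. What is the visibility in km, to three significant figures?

V = −ln(0.02) / 3.54 = 3.912 / 3.54 = 1.1051 km.

1.11 km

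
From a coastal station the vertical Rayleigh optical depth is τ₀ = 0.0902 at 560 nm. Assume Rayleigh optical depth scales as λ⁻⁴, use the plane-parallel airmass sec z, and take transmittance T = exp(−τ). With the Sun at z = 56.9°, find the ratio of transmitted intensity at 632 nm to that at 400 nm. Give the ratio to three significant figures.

Airmass: sec 56.9° = 1.8312.
τ(632 nm) = 0.0902 × (560/632)⁴ × 1.8312 = 0.0902 × 0.6164 × 1.8312 = 0.1018.
τ(400 nm) = 0.0902 × (560/400)⁴ × 1.8312 = 0.0902 × 3.8416 × 1.8312 = 0.6345.
T(632)/T(400) = exp(τ_B − τ_A) = exp(0.5327) = 1.7035.

1.70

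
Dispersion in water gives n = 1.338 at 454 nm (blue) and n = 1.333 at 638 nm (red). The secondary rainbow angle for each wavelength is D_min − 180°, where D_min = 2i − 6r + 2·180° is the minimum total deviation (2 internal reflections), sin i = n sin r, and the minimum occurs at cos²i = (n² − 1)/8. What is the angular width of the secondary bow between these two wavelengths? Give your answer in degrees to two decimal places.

1.30°

At 454 nm (n = 1.338): cos²i = 0.09878 → i = 71.682°, r = 45.195°, D_min = 232.193°, rainbow angle = 52.193°.
At 638 nm (n = 1.333): cos²i = 0.09711 → i = 71.843°, r = 45.466°, D_min = 230.891°, rainbow angle = 50.891°.
Angular width = |52.193° − 50.891°| = 1.302°.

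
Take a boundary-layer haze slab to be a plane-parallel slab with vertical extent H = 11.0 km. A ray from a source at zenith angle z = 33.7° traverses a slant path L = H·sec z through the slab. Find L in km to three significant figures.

sec z = 1/cos 33.7° = 1.2020.
L = 11.0 × 1.2020 = 13.222 km.

13.2 km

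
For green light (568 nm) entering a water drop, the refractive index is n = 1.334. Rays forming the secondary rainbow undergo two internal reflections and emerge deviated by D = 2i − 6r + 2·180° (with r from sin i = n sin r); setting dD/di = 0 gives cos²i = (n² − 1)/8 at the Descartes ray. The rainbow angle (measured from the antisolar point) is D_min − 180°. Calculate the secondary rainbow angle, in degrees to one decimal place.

51.2°

cos²i = (1.77956 − 1)/8 = 0.09744; i = arccos(0.31216) = 71.810°.
sin r = sin 71.810°/1.334 = 0.71217; r = 45.411°.
D_min = 2·71.810° − 6·45.411° + 360° = 231.153°.
Rainbow angle = D_min − 180° = 51.153°.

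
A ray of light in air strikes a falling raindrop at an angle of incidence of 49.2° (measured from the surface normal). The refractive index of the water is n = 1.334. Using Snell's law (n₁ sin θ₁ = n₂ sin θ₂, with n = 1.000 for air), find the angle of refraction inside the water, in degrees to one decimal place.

34.6°

Snell: sin θ_r = sin θ_i / n = sin 49.2° / 1.334 = 0.7570 / 1.334 = 0.5675.
θ_r = arcsin(0.5675) = 34.57°.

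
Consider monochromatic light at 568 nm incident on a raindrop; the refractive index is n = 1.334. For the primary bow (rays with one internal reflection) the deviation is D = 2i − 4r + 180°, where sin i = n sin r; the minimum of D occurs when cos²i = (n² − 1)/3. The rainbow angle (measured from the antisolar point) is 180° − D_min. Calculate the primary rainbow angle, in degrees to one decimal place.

41.9°

cos²i = (1.77956 − 1)/3 = 0.25985; i = arccos(0.50976) = 59.352°.
sin r = sin 59.352°/1.334 = 0.64492; r = 40.159°.
D_min = 2·59.352° − 4·40.159° + 180° = 138.067°.
Rainbow angle = 180° − D_min = 41.933°.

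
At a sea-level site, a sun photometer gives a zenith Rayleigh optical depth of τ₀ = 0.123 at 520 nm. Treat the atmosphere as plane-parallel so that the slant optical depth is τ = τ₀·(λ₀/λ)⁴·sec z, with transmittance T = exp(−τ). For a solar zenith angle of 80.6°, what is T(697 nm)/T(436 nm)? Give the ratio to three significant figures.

Airmass: sec 80.6° = 6.1227.
τ(697 nm) = 0.123 × (520/697)⁴ × 6.1227 = 0.123 × 0.3098 × 6.1227 = 0.2333.
τ(436 nm) = 0.123 × (520/436)⁴ × 6.1227 = 0.123 × 2.0233 × 6.1227 = 1.5238.
T(697)/T(436) = exp(τ_B − τ_A) = exp(1.2905) = 3.6344.

3.63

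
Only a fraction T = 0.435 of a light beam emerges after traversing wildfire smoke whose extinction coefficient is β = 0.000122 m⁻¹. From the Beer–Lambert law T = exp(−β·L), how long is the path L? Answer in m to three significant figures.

Beer–Lambert: T = exp(−βL) ⇒ L = −ln(T)/β = −ln(0.435)/0.000122 = 0.8324/0.000122 = 6823 m.

6820 m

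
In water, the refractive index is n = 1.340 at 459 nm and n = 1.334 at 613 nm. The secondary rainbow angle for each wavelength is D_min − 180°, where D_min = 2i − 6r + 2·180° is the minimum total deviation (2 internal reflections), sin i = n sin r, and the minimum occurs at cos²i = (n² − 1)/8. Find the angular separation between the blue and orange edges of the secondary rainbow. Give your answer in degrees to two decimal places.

1.56°

At 459 nm (n = 1.340): cos²i = 0.09945 → i = 71.618°, r = 45.088°, D_min = 232.709°, rainbow angle = 52.709°.
At 613 nm (n = 1.334): cos²i = 0.09744 → i = 71.810°, r = 45.411°, D_min = 231.153°, rainbow angle = 51.153°.
Angular width = |52.709° − 51.153°| = 1.556°.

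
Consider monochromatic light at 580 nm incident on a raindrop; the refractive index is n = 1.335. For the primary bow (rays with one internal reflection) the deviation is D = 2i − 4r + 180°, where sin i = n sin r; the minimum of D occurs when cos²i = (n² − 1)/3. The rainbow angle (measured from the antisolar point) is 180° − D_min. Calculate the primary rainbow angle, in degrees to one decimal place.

41.8°

cos²i = (1.78222 − 1)/3 = 0.26074; i = arccos(0.51063) = 59.294°.
sin r = sin 59.294°/1.335 = 0.64405; r = 40.094°.
D_min = 2·59.294° − 4·40.094° + 180° = 138.212°.
Rainbow angle = 180° − D_min = 41.788°.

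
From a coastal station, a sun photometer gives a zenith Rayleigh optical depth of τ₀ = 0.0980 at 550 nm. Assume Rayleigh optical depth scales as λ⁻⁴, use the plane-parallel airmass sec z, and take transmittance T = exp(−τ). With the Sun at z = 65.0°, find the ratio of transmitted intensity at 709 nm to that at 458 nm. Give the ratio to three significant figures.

1.49

Airmass: sec 65.0° = 2.3662.
τ(709 nm) = 0.0980 × (550/709)⁴ × 2.3662 = 0.0980 × 0.3621 × 2.3662 = 0.0840.
τ(458 nm) = 0.0980 × (550/458)⁴ × 2.3662 = 0.0980 × 2.0796 × 2.3662 = 0.4822.
T(709)/T(458) = exp(τ_B − τ_A) = exp(0.3983) = 1.4892.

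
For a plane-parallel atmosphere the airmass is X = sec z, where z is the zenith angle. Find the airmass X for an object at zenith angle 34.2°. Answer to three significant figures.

X = sec z = 1/cos 34.2° = 1/0.8271 = 1.2091.

1.21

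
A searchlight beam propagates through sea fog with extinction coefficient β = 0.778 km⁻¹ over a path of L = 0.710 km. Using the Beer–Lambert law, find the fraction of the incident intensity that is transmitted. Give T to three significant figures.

τ = β·L = 0.778 × 0.710 = 0.5524.
T = exp(−0.5524) = 0.5756.

0.576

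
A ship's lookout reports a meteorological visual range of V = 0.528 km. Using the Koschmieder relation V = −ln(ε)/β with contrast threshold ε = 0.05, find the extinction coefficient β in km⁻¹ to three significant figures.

β = −ln(0.05) / V = 2.996 / 0.528 = 5.6737 km⁻¹.

5.67 km⁻¹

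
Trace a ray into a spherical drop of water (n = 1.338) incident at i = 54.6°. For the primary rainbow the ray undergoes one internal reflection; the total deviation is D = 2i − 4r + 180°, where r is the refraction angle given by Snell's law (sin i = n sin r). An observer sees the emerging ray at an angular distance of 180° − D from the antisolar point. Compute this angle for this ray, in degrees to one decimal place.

sin r = sin 54.6° / 1.338 = 0.8151/1.338 = 0.6092; r = 37.53°.
D = 2·54.6° − 4·37.53° + 180° = 109.20° − 150.13° + 180° = 139.07°.
Angle from antisolar point = 180° − D = 40.93°.

40.9°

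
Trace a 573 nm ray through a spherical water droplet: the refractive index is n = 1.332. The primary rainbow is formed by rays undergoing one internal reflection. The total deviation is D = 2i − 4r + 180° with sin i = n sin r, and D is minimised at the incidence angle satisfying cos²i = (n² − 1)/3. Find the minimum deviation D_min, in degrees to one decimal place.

cos²i = (1.77422 − 1)/3 = 0.25807; i = arccos(0.50801) = 59.469°.
sin r = sin 59.469°/1.332 = 0.64666; r = 40.290°.
D_min = 2·59.469° − 4·40.290° + 180° = 137.776°.

137.8°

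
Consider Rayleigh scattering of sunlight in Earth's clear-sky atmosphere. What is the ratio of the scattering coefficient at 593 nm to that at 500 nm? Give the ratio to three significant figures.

0.505

Rayleigh scattering ∝ λ⁻⁴, so the ratio of coefficients is the inverse fourth power of the wavelength ratio.
σ(593)/σ(500) = (500/593)⁴ = (0.8432)⁴ = 0.5054.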